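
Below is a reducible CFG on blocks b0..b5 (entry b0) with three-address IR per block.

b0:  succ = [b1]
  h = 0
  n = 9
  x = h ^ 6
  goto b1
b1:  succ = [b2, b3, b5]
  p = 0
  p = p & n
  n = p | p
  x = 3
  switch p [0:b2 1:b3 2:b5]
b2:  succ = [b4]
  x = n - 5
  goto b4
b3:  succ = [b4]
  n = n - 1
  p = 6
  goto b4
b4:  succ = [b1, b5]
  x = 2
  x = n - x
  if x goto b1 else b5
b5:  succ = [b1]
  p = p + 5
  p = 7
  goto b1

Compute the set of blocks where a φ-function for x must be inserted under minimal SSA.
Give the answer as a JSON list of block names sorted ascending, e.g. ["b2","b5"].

Answer: ["b1", "b4", "b5"]

Analysis:
idom tree: b1←b0 b2←b1 b3←b1 b4←b1 b5←b1
Join-block Dom:
  b1: preds {b0,b4,b5}: {b0} ∩ {b0,b1,b4} ∩ {b0,b1,b5} = {b0}; idom=b0
  b4: preds {b2,b3}: {b0,b1,b2} ∩ {b0,b1,b3} = {b0,b1}; idom=b1
  b5: preds {b1,b4}: {b0,b1} ∩ {b0,b1,b4} = {b0,b1}; idom=b1

DF walk-up:
  join b1 pred b0: · stop@b0
  join b1 pred b4: b4→b1 stop@b0
  join b1 pred b5: b5→b1 stop@b0
  join b4 pred b2: b2 stop@b1
  join b4 pred b3: b3 stop@b1
  join b5 pred b1: · stop@b1
  join b5 pred b4: b4 stop@b1
  b0 → ∅
  b1 → {b1}
  b2 → {b4}
  b3 → {b4}
  b4 → {b1,b5}
  b5 → {b1}

φ for x: defs {b0,b1,b2,b4}
  DF⁺ = {b1,b4,b5}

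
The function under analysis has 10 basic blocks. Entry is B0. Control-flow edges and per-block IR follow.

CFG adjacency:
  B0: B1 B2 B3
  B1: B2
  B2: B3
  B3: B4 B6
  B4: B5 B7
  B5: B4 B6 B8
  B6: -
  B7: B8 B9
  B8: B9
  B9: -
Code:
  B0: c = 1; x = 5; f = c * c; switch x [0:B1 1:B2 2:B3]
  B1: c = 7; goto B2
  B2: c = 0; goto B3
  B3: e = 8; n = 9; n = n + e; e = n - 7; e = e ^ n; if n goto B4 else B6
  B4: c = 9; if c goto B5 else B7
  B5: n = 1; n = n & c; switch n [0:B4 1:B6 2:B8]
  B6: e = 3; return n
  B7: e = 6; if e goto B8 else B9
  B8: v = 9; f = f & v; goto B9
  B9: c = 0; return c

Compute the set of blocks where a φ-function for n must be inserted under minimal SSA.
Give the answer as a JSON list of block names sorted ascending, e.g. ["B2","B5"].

Answer: ["B4", "B6", "B8", "B9"]

Working:
idom tree: B1←B0 B2←B0 B3←B0 B4←B3 B5←B4 B6←B3 B7←B4 B8←B4 B9←B4
Dom∩ at merges:
  B2: preds {B0,B1}: {B0} ∩ {B0,B1} = {B0}; idom=B0
  B3: preds {B0,B2}: {B0} ∩ {B0,B2} = {B0}; idom=B0
  B4: preds {B3,B5}: {B0,B3} ∩ {B0,B3,B4,B5} = {B0,B3}; idom=B3
  B6: preds {B3,B5}: {B0,B3} ∩ {B0,B3,B4,B5} = {B0,B3}; idom=B3
  B8: preds {B5,B7}: {B0,B3,B4,B5} ∩ {B0,B3,B4,B7} = {B0,B3,B4}; idom=B4
  B9: preds {B7,B8}: {B0,B3,B4,B7} ∩ {B0,B3,B4,B8} = {B0,B3,B4}; idom=B4

Frontier:
  join B2 pred B0: · stop@B0
  join B2 pred B1: B1 stop@B0
  join B3 pred B0: · stop@B0
  join B3 pred B2: B2 stop@B0
  join B4 pred B3: · stop@B3
  join B4 pred B5: B5→B4 stop@B3
  join B6 pred B3: · stop@B3
  join B6 pred B5: B5→B4 stop@B3
  join B8 pred B5: B5 stop@B4
  join B8 pred B7: B7 stop@B4
  join B9 pred B7: B7 stop@B4
  join B9 pred B8: B8 stop@B4
  B0: DF=∅
  B1: DF={B2}
  B2: DF={B3}
  B3: DF=∅
  B4: DF={B4,B6}
  B5: DF={B4,B6,B8}
  B6: DF=∅
  B7: DF={B8,B9}
  B8: DF={B9}
  B9: DF=∅

φ for n: defs {B3,B5}
  DF⁺ = {B4,B6,B8,B9}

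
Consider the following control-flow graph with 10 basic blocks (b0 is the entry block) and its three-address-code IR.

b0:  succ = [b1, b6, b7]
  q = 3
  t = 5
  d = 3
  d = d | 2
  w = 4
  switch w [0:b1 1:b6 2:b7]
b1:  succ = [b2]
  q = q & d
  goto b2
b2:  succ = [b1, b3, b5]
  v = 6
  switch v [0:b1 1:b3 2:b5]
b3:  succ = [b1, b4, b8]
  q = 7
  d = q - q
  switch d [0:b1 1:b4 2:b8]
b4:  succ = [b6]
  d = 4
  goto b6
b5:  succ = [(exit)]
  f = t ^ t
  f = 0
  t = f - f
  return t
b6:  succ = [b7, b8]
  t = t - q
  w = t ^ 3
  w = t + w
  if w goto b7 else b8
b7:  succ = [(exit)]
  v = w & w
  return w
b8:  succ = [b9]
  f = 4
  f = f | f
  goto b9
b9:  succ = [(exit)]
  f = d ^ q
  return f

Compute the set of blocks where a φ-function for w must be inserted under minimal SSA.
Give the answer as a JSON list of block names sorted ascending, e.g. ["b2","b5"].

idom tree: b1←b0 b2←b1 b3←b2 b4←b3 b5←b2 b6←b0 b7←b0 b8←b0 b9←b8
Dom at joins:
  b1: preds {b0,b2,b3}: {b0} ∩ {b0,b1,b2} ∩ {b0,b1,b2,b3} = {b0}; idom=b0
  b6: preds {b0,b4}: {b0} ∩ {b0,b1,b2,b3,b4} = {b0}; idom=b0
  b7: preds {b0,b6}: {b0} ∩ {b0,b6} = {b0}; idom=b0
  b8: preds {b3,b6}: {b0,b1,b2,b3} ∩ {b0,b6} = {b0}; idom=b0

DF walk-up:
  join b1 pred b0: · stop@b0
  join b1 pred b2: b2→b1 stop@b0
  join b1 pred b3: b3→b2→b1 stop@b0
  join b6 pred b0: · stop@b0
  join b6 pred b4: b4→b3→b2→b1 stop@b0
  join b7 pred b0: · stop@b0
  join b7 pred b6: b6 stop@b0
  join b8 pred b3: b3→b2→b1 stop@b0
  join b8 pred b6: b6 stop@b0
  b0: DF=∅
  b1: DF={b1,b6,b8}
  b2: DF={b1,b6,b8}
  b3: DF={b1,b6,b8}
  b4: DF={b6}
  b5: DF=∅
  b6: DF={b7,b8}
  b7: DF=∅
  b8: DF=∅
  b9: DF=∅

φ for w: defs {b0,b6}
  DF⁺ = {b7,b8}

Answer: ["b7", "b8"]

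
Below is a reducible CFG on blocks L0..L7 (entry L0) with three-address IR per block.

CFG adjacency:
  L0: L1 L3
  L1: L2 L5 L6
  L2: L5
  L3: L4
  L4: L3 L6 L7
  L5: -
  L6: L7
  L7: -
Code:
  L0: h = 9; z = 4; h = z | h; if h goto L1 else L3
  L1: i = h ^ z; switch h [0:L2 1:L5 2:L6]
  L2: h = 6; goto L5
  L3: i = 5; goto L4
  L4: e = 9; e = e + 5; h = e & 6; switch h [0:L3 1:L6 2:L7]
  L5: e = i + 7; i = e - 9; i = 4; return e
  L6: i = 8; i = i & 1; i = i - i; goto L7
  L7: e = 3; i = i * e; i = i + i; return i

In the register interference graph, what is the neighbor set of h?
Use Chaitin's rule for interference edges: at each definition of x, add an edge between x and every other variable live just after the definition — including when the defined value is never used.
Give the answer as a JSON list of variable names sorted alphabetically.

Answer: ["i", "z"]

Derivation:
Block summaries:
  L0: {h,z} / ∅
  L1: {i} / {h,z}
  L2: {h} / ∅
  L3: {i} / ∅
  L4: {e,h} / ∅
  L5: {e,i} / {i}
  L6: {i} / ∅
  L7: {e,i} / {i}

Backward fixpoint:
  L0 li=∅ lo={h,z}
  L1 li={h,z} lo={i}
  L2 li={i} lo={i}
  L3 li=∅ lo={i}
  L4 li={i} lo={i}
  L5 li={i} lo=∅
  L6 li=∅ lo={i}
  L7 li={i} lo=∅

Conflict graph:
  e↔{i}
  h↔{i,z}
  i↔{e,h}
  z↔{h}

N(h) = ["i", "z"]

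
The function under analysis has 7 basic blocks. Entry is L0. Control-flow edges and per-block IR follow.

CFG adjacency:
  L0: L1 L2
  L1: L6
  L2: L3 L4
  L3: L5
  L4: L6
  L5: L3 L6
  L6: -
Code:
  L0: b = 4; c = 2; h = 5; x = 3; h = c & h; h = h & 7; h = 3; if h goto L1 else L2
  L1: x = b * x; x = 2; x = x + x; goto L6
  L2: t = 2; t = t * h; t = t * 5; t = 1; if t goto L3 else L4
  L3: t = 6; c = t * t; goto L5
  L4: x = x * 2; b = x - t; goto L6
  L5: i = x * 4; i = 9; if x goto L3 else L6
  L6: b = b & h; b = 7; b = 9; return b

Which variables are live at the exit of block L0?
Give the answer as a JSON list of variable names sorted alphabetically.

Block summaries:
  L0 def {b,c,h,x} use ∅
  L1 def {x} use {b,x}
  L2 def {t} use {h}
  L3 def {c,t} use ∅
  L4 def {b,x} use {t,x}
  L5 def {i} use {x}
  L6 def {b} use {b,h}

Live sets:
  live L0: ∅→{b,h,x}
  live L1: {b,h,x}→{b,h}
  live L2: {b,h,x}→{b,h,t,x}
  live L3: {b,h,x}→{b,h,x}
  live L4: {h,t,x}→{b,h}
  live L5: {b,h,x}→{b,h,x}
  live L6: {b,h}→∅

live-out(L0) = ["b", "h", "x"]

Answer: ["b", "h", "x"]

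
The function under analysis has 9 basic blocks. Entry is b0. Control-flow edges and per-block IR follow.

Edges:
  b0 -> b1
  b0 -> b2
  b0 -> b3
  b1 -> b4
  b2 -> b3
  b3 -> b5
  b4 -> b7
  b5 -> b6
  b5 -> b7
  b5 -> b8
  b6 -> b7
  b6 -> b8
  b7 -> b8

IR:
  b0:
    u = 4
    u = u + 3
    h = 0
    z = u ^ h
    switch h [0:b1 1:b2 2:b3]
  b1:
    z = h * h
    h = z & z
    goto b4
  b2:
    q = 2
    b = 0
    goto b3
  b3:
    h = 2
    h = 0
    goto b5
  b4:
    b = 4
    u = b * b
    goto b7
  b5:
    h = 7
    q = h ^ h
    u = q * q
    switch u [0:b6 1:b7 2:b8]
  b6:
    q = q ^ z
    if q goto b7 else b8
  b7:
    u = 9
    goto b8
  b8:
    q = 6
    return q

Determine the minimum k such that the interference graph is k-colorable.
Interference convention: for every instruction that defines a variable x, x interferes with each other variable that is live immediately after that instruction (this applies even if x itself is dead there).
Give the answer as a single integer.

def/use:
  b0: def={h,u,z} ue=∅
  b1: def={h,z} ue={h}
  b2: def={b,q} ue=∅
  b3: def={h} ue=∅
  b4: def={b,u} ue=∅
  b5: def={h,q,u} ue=∅
  b6: def={q} ue={q,z}
  b7: def={u} ue=∅
  b8: def={q} ue=∅

Liveness:
  live b0: ∅→{h,z}
  live b1: {h}→∅
  live b2: {z}→{z}
  live b3: {z}→{z}
  live b4: ∅→∅
  live b5: {z}→{q,z}
  live b6: {q,z}→∅
  live b7: ∅→∅
  live b8: ∅→∅

Conflict graph:
  b: {z}
  h: {u,z}
  q: {u,z}
  u: {h,q,z}
  z: {b,h,q,u}

Chromatic number:
  {h,u,z} pairwise interfere (3-clique) ⇒ χ ≥ 3
  assign b→R1 h→R2 q→R2 u→R1 z→R0 — no edge inside a register ⇒ χ ≤ 3
  χ = 3

Answer: 3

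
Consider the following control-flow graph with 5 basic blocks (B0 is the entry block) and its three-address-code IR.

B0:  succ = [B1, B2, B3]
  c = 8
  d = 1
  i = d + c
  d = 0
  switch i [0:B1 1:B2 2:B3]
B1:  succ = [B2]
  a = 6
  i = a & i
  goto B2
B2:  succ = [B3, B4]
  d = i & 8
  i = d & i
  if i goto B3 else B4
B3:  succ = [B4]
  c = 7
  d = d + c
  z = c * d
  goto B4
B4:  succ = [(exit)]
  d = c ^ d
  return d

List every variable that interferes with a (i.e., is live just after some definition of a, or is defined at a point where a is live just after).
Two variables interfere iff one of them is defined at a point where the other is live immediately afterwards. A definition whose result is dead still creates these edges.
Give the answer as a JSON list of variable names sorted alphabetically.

Block summaries:
  B0: {c,d,i} / ∅
  B1: {a,i} / {i}
  B2: {d,i} / {i}
  B3: {c,d,z} / {d}
  B4: {d} / {c,d}

Backward fixpoint:
  B0 li=∅ lo={c,d,i}
  B1 li={c,i} lo={c,i}
  B2 li={c,i} lo={c,d}
  B3 li={d} lo={c,d}
  B4 li={c,d} lo=∅

Interfere edges:
  a↔{c,i}
  c↔{a,d,i,z}
  d↔{c,i,z}
  i↔{a,c,d}
  z↔{c,d}

N(a) = ["c", "i"]

Answer: ["c", "i"]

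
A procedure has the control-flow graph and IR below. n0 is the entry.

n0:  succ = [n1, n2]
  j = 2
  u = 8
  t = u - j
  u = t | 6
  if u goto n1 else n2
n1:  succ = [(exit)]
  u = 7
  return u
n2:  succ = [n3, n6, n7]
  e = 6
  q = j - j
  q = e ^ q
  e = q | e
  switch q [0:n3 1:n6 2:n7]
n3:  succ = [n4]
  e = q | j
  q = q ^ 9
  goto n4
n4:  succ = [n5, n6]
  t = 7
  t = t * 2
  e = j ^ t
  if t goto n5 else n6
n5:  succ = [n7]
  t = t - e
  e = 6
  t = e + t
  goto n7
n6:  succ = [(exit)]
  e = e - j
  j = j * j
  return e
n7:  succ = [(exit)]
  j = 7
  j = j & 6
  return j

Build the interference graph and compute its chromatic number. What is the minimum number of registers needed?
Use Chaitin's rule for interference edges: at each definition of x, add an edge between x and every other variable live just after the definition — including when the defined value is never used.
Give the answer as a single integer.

Answer: 3

Working:
Per-block:
  n0: {j,t,u} / ∅
  n1: {u} / ∅
  n2: {e,q} / {j}
  n3: {e,q} / {j,q}
  n4: {e,t} / {j}
  n5: {e,t} / {e,t}
  n6: {e,j} / {e,j}
  n7: {j} / ∅

Backward fixpoint:
  live n0: ∅→{j}
  live n1: ∅→∅
  live n2: {j}→{e,j,q}
  live n3: {j,q}→{j}
  live n4: {j}→{e,j,t}
  live n5: {e,t}→∅
  live n6: {e,j}→∅
  live n7: ∅→∅

Interfere edges:
  e: {j,q,t}
  j: {e,q,t,u}
  q: {e,j}
  t: {e,j}
  u: {j}

Colouring:
  lower bound: {e,j,q} mutually conflict ⇒ χ ≥ 3
  assign e→r1 j→r0 q→r2 t→r2 u→r1 — no edge inside a register ⇒ χ ≤ 3
  χ = 3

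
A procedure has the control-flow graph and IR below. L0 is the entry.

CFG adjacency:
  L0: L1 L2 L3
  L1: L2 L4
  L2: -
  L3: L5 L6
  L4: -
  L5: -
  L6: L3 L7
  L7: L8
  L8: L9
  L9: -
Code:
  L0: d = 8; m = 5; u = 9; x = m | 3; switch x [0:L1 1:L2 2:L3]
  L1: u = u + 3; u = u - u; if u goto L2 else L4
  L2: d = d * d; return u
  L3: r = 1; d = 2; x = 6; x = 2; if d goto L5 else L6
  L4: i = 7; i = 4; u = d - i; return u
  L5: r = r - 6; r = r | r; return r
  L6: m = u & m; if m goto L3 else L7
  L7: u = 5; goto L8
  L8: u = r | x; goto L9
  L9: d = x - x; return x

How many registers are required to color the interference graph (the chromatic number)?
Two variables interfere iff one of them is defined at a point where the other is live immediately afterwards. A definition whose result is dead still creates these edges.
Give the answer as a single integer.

Answer: 5

Derivation:
def/use:
  L0: def={d,m,u,x} ue=∅
  L1: def={u} ue={u}
  L2: def={d} ue={d,u}
  L3: def={d,r,x} ue=∅
  L4: def={i,u} ue={d}
  L5: def={r} ue={r}
  L6: def={m} ue={m,u}
  L7: def={u} ue=∅
  L8: def={u} ue={r,x}
  L9: def={d} ue={x}

Liveness:
  L0: in=∅ out={d,m,u}
  L1: in={d,u} out={d,u}
  L2: in={d,u} out=∅
  L3: in={m,u} out={m,r,u,x}
  L4: in={d} out=∅
  L5: in={r} out=∅
  L6: in={m,r,u,x} out={m,r,u,x}
  L7: in={r,x} out={r,x}
  L8: in={r,x} out={x}
  L9: in={x} out=∅

Interference:
  d↔{i,m,r,u,x}
  i↔{d}
  m↔{d,r,u,x}
  r↔{d,m,u,x}
  u↔{d,m,r,x}
  x↔{d,m,r,u}

Registers:
  {d,m,r,u,x} pairwise interfere (5-clique) ⇒ χ ≥ 5
  assign d→c0 i→c1 m→c1 r→c2 u→c3 x→c4 — no edge inside a register ⇒ χ ≤ 5
  χ = 5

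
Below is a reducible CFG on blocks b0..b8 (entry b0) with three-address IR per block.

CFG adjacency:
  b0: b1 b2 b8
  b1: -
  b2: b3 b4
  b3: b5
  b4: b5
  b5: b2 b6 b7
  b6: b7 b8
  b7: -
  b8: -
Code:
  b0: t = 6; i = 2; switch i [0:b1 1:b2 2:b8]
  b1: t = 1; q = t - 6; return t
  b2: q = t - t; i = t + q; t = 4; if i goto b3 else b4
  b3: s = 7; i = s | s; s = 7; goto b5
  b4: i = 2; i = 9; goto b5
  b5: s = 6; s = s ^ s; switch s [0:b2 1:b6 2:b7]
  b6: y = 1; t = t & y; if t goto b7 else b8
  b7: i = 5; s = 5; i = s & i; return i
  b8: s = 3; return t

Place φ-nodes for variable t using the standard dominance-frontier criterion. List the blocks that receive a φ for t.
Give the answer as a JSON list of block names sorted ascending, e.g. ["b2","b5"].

Answer: ["b2", "b7", "b8"]

Derivation:
idom tree: b1←b0 b2←b0 b3←b2 b4←b2 b5←b2 b6←b5 b7←b5 b8←b0
Join-block Dom:
  b2: preds {b0,b5}: {b0} ∩ {b0,b2,b5} = {b0}; idom=b0
  b5: preds {b3,b4}: {b0,b2,b3} ∩ {b0,b2,b4} = {b0,b2}; idom=b2
  b7: preds {b5,b6}: {b0,b2,b5} ∩ {b0,b2,b5,b6} = {b0,b2,b5}; idom=b5
  b8: preds {b0,b6}: {b0} ∩ {b0,b2,b5,b6} = {b0}; idom=b0

Frontier:
  join b2 pred b0: · stop@b0
  join b2 pred b5: b5→b2 stop@b0
  join b5 pred b3: b3 stop@b2
  join b5 pred b4: b4 stop@b2
  join b7 pred b5: · stop@b5
  join b7 pred b6: b6 stop@b5
  join b8 pred b0: · stop@b0
  join b8 pred b6: b6→b5→b2 stop@b0
  DF(b0)=∅
  DF(b1)=∅
  DF(b2)={b2,b8}
  DF(b3)={b5}
  DF(b4)={b5}
  DF(b5)={b2,b8}
  DF(b6)={b7,b8}
  DF(b7)=∅
  DF(b8)=∅

φ for t: defs {b0,b1,b2,b6}
  DF⁺ = {b2,b7,b8}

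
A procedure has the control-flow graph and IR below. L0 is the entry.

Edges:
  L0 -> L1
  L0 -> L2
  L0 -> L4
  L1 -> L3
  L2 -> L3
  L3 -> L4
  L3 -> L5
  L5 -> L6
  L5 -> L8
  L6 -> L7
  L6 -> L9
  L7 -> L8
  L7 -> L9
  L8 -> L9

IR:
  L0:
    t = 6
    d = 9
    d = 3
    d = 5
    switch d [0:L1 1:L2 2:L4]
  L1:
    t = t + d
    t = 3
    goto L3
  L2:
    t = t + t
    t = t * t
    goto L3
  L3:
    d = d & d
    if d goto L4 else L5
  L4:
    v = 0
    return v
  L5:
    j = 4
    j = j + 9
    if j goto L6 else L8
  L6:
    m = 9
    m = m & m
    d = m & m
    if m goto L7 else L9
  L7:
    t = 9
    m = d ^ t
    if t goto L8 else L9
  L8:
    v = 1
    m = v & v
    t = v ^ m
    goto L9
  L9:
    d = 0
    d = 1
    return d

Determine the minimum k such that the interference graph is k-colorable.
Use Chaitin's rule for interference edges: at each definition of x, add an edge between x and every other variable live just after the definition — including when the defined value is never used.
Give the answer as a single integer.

Per-block:
  L0: def={d,t} ue=∅
  L1: def={t} ue={d,t}
  L2: def={t} ue={t}
  L3: def={d} ue={d}
  L4: def={v} ue=∅
  L5: def={j} ue=∅
  L6: def={d,m} ue=∅
  L7: def={m,t} ue={d}
  L8: def={m,t,v} ue=∅
  L9: def={d} ue=∅

Liveness:
  L0: in=∅ out={d,t}
  L1: in={d,t} out={d}
  L2: in={d,t} out={d}
  L3: in={d} out=∅
  L4: in=∅ out=∅
  L5: in=∅ out=∅
  L6: in=∅ out={d}
  L7: in={d} out=∅
  L8: in=∅ out=∅
  L9: in=∅ out=∅

Interfere edges:
  d↔{m,t}
  j↔∅
  m↔{d,t,v}
  t↔{d,m}
  v↔{m}

Chromatic number:
  clique {d,m,t} ⇒ need ≥ 3
  3-colouring: r0={j,m}  r1={d,v}  r2={t}
  χ = 3

Answer: 3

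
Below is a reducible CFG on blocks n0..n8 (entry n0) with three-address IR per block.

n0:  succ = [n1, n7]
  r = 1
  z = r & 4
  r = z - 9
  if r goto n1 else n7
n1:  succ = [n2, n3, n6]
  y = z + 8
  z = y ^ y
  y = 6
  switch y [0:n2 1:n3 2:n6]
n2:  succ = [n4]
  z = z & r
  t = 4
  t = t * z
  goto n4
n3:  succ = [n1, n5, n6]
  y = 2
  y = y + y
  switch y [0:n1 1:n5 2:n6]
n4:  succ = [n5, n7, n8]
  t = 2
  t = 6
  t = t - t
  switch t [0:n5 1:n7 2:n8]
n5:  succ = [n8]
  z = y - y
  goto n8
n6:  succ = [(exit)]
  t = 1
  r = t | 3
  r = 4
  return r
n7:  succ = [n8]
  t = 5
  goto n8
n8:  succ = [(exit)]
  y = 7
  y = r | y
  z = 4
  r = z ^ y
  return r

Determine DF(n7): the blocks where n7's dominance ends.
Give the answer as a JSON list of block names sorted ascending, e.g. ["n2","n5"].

idom tree: n1←n0 n2←n1 n3←n1 n4←n2 n5←n1 n6←n1 n7←n0 n8←n0
Dom at joins:
  n1: preds {n0,n3}: {n0} ∩ {n0,n1,n3} = {n0}; idom=n0
  n5: preds {n3,n4}: {n0,n1,n3} ∩ {n0,n1,n2,n4} = {n0,n1}; idom=n1
  n6: preds {n1,n3}: {n0,n1} ∩ {n0,n1,n3} = {n0,n1}; idom=n1
  n7: preds {n0,n4}: {n0} ∩ {n0,n1,n2,n4} = {n0}; idom=n0
  n8: preds {n4,n5,n7}: {n0,n1,n2,n4} ∩ {n0,n1,n5} ∩ {n0,n7} = {n0}; idom=n0

Frontier:
  join n1 pred n0: · stop@n0
  join n1 pred n3: n3→n1 stop@n0
  join n5 pred n3: n3 stop@n1
  join n5 pred n4: n4→n2 stop@n1
  join n6 pred n1: · stop@n1
  join n6 pred n3: n3 stop@n1
  join n7 pred n0: · stop@n0
  join n7 pred n4: n4→n2→n1 stop@n0
  join n8 pred n4: n4→n2→n1 stop@n0
  join n8 pred n5: n5→n1 stop@n0
  join n8 pred n7: n7 stop@n0
  DF(n0)=∅
  DF(n1)={n1,n7,n8}
  DF(n2)={n5,n7,n8}
  DF(n3)={n1,n5,n6}
  DF(n4)={n5,n7,n8}
  DF(n5)={n8}
  DF(n6)=∅
  DF(n7)={n8}
  DF(n8)=∅

DF(n7) = ["n8"]

Answer: ["n8"]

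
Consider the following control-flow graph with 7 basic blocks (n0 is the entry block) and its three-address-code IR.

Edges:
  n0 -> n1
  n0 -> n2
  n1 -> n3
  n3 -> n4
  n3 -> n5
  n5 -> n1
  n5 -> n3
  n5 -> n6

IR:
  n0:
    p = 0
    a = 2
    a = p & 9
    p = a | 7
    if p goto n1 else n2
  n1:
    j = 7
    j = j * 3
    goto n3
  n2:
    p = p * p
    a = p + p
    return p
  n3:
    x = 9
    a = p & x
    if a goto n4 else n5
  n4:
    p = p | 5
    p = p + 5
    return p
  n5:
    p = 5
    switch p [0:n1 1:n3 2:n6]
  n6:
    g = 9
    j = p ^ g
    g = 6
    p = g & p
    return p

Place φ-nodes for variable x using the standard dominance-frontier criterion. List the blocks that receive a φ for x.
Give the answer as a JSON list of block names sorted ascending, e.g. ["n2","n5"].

idom tree: n1←n0 n2←n0 n3←n1 n4←n3 n5←n3 n6←n5
Dom at joins:
  n1: preds {n0,n5}: {n0} ∩ {n0,n1,n3,n5} = {n0}; idom=n0
  n3: preds {n1,n5}: {n0,n1} ∩ {n0,n1,n3,n5} = {n0,n1}; idom=n1

Frontier:
  n1←n0: walk · to n0
  n1←n5: walk n5→n3→n1 to n0
  n3←n1: walk · to n1
  n3←n5: walk n5→n3 to n1
  DF(n0)=∅
  DF(n1)={n1}
  DF(n2)=∅
  DF(n3)={n1,n3}
  DF(n4)=∅
  DF(n5)={n1,n3}
  DF(n6)=∅

φ for x: defs {n3}
  DF⁺ = {n1,n3}

Answer: ["n1", "n3"]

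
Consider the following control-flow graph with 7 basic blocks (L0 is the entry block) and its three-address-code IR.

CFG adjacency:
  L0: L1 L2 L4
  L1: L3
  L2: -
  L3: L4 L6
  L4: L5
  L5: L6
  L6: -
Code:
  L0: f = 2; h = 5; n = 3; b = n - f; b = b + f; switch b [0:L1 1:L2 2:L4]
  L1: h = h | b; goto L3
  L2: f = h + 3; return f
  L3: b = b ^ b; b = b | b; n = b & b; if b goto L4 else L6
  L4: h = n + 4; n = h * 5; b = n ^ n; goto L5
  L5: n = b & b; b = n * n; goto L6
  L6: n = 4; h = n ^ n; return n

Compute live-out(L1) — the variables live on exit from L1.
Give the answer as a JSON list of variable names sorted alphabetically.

Answer: ["b"]

Derivation:
Per-block:
  L0: def={b,f,h,n} ue=∅
  L1: def={h} ue={b,h}
  L2: def={f} ue={h}
  L3: def={b,n} ue={b}
  L4: def={b,h,n} ue={n}
  L5: def={b,n} ue={b}
  L6: def={h,n} ue=∅

Liveness:
  live L0: ∅→{b,h,n}
  live L1: {b,h}→{b}
  live L2: {h}→∅
  live L3: {b}→{n}
  live L4: {n}→{b}
  live L5: {b}→∅
  live L6: ∅→∅

live-out(L1) = ["b"]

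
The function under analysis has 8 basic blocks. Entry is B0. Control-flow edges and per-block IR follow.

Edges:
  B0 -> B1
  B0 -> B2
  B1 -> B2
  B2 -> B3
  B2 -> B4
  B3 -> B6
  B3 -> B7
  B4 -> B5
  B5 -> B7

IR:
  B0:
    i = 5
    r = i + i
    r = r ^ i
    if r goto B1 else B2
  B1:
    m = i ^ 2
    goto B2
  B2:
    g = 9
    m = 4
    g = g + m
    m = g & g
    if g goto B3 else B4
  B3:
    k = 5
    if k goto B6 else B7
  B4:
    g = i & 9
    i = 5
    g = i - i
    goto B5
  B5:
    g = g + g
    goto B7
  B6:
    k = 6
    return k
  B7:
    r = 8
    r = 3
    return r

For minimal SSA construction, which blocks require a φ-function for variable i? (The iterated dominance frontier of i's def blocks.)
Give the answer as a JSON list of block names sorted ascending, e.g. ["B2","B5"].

Answer: ["B7"]

Analysis:
idom tree: B1←B0 B2←B0 B3←B2 B4←B2 B5←B4 B6←B3 B7←B2
Dom at joins:
  B2: preds {B0,B1}: {B0} ∩ {B0,B1} = {B0}; idom=B0
  B7: preds {B3,B5}: {B0,B2,B3} ∩ {B0,B2,B4,B5} = {B0,B2}; idom=B2

DF walk-up:
  join B2 pred B0: · stop@B0
  join B2 pred B1: B1 stop@B0
  join B7 pred B3: B3 stop@B2
  join B7 pred B5: B5→B4 stop@B2
  B0: DF=∅
  B1: DF={B2}
  B2: DF=∅
  B3: DF={B7}
  B4: DF={B7}
  B5: DF={B7}
  B6: DF=∅
  B7: DF=∅

φ for i: defs {B0,B4}
  DF⁺ = {B7}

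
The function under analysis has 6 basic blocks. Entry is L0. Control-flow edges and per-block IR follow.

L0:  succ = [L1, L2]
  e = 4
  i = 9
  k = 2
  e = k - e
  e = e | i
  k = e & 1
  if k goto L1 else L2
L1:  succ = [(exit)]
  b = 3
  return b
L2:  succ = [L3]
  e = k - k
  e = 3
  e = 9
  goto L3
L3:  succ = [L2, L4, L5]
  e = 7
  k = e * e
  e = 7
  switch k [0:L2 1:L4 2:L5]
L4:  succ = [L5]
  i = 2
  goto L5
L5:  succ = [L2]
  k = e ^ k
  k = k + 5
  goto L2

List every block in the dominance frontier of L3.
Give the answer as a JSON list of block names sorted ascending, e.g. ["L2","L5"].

idom tree: L1←L0 L2←L0 L3←L2 L4←L3 L5←L3
Dom∩ at merges:
  L2: preds {L0,L3,L5}: {L0} ∩ {L0,L2,L3} ∩ {L0,L2,L3,L5} = {L0}; idom=L0
  L5: preds {L3,L4}: {L0,L2,L3} ∩ {L0,L2,L3,L4} = {L0,L2,L3}; idom=L3

Frontier:
  L2←L0: walk · to L0
  L2←L3: walk L3→L2 to L0
  L2←L5: walk L5→L3→L2 to L0
  L5←L3: walk · to L3
  L5←L4: walk L4 to L3
  L0: DF=∅
  L1: DF=∅
  L2: DF={L2}
  L3: DF={L2}
  L4: DF={L5}
  L5: DF={L2}

DF(L3) = ["L2"]

Answer: ["L2"]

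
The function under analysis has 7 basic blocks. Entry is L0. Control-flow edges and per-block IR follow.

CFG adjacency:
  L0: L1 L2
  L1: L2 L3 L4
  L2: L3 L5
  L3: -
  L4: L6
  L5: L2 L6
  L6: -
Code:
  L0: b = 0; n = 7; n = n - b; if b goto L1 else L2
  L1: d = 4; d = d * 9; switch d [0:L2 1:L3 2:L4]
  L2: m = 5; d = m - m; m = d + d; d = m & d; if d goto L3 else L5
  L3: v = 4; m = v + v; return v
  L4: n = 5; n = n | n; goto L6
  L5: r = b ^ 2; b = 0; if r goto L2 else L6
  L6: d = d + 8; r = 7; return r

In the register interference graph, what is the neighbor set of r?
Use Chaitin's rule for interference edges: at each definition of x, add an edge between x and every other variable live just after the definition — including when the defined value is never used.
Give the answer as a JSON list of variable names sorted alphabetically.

Per-block:
  L0 def {b,n} use ∅
  L1 def {d} use ∅
  L2 def {d,m} use ∅
  L3 def {m,v} use ∅
  L4 def {n} use ∅
  L5 def {b,r} use {b}
  L6 def {d,r} use {d}

Liveness:
  live L0: ∅→{b}
  live L1: {b}→{b,d}
  live L2: {b}→{b,d}
  live L3: ∅→∅
  live L4: {d}→{d}
  live L5: {b,d}→{b,d}
  live L6: {d}→∅

Conflict graph:
  b↔{d,m,n,r}
  d↔{b,m,n,r}
  m↔{b,d,v}
  n↔{b,d}
  r↔{b,d}
  v↔{m}

N(r) = ["b", "d"]

Answer: ["b", "d"]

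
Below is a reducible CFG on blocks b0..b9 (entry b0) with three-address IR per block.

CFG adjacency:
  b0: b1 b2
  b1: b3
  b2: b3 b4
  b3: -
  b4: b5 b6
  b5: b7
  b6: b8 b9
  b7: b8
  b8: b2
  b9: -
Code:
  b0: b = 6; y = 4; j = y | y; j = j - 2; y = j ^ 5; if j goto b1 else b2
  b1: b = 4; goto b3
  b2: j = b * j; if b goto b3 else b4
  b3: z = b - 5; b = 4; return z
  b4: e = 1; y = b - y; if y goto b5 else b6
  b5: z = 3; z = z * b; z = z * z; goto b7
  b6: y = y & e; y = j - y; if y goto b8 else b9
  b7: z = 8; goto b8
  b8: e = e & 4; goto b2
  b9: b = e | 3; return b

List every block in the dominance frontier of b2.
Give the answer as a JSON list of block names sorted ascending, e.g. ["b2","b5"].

idom tree: b1←b0 b2←b0 b3←b0 b4←b2 b5←b4 b6←b4 b7←b5 b8←b4 b9←b6
Join-block Dom:
  b2: preds {b0,b8}: {b0} ∩ {b0,b2,b4,b8} = {b0}; idom=b0
  b3: preds {b1,b2}: {b0,b1} ∩ {b0,b2} = {b0}; idom=b0
  b8: preds {b6,b7}: {b0,b2,b4,b6} ∩ {b0,b2,b4,b5,b7} = {b0,b2,b4}; idom=b4

DF derivation:
  b2←b0: walk · to b0
  b2←b8: walk b8→b4→b2 to b0
  b3←b1: walk b1 to b0
  b3←b2: walk b2 to b0
  b8←b6: walk b6 to b4
  b8←b7: walk b7→b5 to b4
  DF(b0)=∅
  DF(b1)={b3}
  DF(b2)={b2,b3}
  DF(b3)=∅
  DF(b4)={b2}
  DF(b5)={b8}
  DF(b6)={b8}
  DF(b7)={b8}
  DF(b8)={b2}
  DF(b9)=∅

DF(b2) = ["b2", "b3"]

Answer: ["b2", "b3"]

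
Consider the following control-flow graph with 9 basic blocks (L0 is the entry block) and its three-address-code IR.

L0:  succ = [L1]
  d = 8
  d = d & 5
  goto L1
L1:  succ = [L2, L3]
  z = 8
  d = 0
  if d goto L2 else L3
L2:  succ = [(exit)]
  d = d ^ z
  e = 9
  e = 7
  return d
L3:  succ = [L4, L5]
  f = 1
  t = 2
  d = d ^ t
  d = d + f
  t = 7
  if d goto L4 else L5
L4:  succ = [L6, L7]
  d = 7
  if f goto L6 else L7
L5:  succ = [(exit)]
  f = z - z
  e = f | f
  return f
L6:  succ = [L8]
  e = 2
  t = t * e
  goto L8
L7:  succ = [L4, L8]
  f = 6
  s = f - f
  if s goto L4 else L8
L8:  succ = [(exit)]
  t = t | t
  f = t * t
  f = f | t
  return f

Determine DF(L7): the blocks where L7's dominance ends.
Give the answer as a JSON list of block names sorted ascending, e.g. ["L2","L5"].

idom tree: L1←L0 L2←L1 L3←L1 L4←L3 L5←L3 L6←L4 L7←L4 L8←L4
Join-block Dom:
  L4: preds {L3,L7}: {L0,L1,L3} ∩ {L0,L1,L3,L4,L7} = {L0,L1,L3}; idom=L3
  L8: preds {L6,L7}: {L0,L1,L3,L4,L6} ∩ {L0,L1,L3,L4,L7} = {L0,L1,L3,L4}; idom=L4

DF walk-up:
  L4←L3: walk · to L3
  L4←L7: walk L7→L4 to L3
  L8←L6: walk L6 to L4
  L8←L7: walk L7 to L4
  L0: DF=∅
  L1: DF=∅
  L2: DF=∅
  L3: DF=∅
  L4: DF={L4}
  L5: DF=∅
  L6: DF={L8}
  L7: DF={L4,L8}
  L8: DF=∅

DF(L7) = ["L4", "L8"]

Answer: ["L4", "L8"]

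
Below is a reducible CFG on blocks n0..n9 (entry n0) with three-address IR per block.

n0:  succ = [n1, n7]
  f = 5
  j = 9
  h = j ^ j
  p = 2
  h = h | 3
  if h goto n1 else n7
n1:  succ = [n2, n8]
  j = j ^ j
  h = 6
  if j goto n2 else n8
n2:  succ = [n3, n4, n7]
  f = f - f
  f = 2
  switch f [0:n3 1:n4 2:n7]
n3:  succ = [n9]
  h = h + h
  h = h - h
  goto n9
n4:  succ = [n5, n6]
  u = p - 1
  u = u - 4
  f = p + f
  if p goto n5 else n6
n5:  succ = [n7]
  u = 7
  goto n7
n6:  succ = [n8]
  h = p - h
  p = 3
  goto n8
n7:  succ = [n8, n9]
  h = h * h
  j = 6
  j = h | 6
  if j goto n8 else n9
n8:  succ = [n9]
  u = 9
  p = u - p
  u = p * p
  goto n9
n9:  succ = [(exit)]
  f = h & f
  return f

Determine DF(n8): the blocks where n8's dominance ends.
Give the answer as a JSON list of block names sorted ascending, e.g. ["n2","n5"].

idom tree: n1←n0 n2←n1 n3←n2 n4←n2 n5←n4 n6←n4 n7←n0 n8←n0 n9←n0
Dom∩ at merges:
  n7: preds {n0,n2,n5}: {n0} ∩ {n0,n1,n2} ∩ {n0,n1,n2,n4,n5} = {n0}; idom=n0
  n8: preds {n1,n6,n7}: {n0,n1} ∩ {n0,n1,n2,n4,n6} ∩ {n0,n7} = {n0}; idom=n0
  n9: preds {n3,n7,n8}: {n0,n1,n2,n3} ∩ {n0,n7} ∩ {n0,n8} = {n0}; idom=n0

DF walk-up:
  n7←n0: walk · to n0
  n7←n2: walk n2→n1 to n0
  n7←n5: walk n5→n4→n2→n1 to n0
  n8←n1: walk n1 to n0
  n8←n6: walk n6→n4→n2→n1 to n0
  n8←n7: walk n7 to n0
  n9←n3: walk n3→n2→n1 to n0
  n9←n7: walk n7 to n0
  n9←n8: walk n8 to n0
  n0 → ∅
  n1 → {n7,n8,n9}
  n2 → {n7,n8,n9}
  n3 → {n9}
  n4 → {n7,n8}
  n5 → {n7}
  n6 → {n8}
  n7 → {n8,n9}
  n8 → {n9}
  n9 → ∅

DF(n8) = ["n9"]

Answer: ["n9"]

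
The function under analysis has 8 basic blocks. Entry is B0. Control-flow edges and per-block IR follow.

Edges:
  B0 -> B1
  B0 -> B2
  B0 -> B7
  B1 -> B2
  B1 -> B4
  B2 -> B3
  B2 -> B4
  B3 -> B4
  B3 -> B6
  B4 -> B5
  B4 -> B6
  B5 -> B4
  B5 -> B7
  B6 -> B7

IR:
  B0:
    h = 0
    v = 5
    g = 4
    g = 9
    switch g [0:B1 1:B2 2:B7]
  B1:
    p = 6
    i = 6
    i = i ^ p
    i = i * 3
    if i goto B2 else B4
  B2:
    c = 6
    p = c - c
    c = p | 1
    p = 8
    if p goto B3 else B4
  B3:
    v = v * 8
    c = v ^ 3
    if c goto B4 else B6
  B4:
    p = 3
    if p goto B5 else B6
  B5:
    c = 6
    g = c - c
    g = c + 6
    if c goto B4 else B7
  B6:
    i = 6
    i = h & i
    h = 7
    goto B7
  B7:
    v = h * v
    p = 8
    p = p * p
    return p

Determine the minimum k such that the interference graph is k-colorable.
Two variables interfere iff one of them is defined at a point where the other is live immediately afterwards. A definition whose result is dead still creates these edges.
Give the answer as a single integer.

def/use:
  B0: def={g,h,v} ue=∅
  B1: def={i,p} ue=∅
  B2: def={c,p} ue=∅
  B3: def={c,v} ue={v}
  B4: def={p} ue=∅
  B5: def={c,g} ue=∅
  B6: def={h,i} ue={h}
  B7: def={p,v} ue={h,v}

Live sets:
  B0: in=∅ out={h,v}
  B1: in={h,v} out={h,v}
  B2: in={h,v} out={h,v}
  B3: in={h,v} out={h,v}
  B4: in={h,v} out={h,v}
  B5: in={h,v} out={h,v}
  B6: in={h,v} out={h,v}
  B7: in={h,v} out=∅

Interfere edges:
  c↔{g,h,v}
  g↔{c,h,v}
  h↔{c,g,i,p,v}
  i↔{h,p,v}
  p↔{h,i,v}
  v↔{c,g,h,i,p}

Registers:
  lower bound: {c,g,h,v} mutually conflict ⇒ χ ≥ 4
  4-colouring: r0={h}  r1={v}  r2={c,i}  r3={g,p}
  χ = 4

Answer: 4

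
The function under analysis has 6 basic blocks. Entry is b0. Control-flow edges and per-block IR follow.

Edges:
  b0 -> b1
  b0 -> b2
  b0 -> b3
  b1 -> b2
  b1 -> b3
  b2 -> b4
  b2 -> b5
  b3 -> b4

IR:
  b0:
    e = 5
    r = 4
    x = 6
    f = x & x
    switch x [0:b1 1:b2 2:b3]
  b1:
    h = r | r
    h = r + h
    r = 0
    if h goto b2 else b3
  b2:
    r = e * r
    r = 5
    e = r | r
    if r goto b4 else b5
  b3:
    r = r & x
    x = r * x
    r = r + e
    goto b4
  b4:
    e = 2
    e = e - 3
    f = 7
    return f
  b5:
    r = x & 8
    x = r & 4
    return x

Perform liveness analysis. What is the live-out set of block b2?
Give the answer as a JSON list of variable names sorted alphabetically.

Per-block:
  b0: {e,f,r,x} / ∅
  b1: {h,r} / {r}
  b2: {e,r} / {e,r}
  b3: {r,x} / {e,r,x}
  b4: {e,f} / ∅
  b5: {r,x} / {x}

Live sets:
  b0 li=∅ lo={e,r,x}
  b1 li={e,r,x} lo={e,r,x}
  b2 li={e,r,x} lo={x}
  b3 li={e,r,x} lo=∅
  b4 li=∅ lo=∅
  b5 li={x} lo=∅

live-out(b2) = ["x"]

Answer: ["x"]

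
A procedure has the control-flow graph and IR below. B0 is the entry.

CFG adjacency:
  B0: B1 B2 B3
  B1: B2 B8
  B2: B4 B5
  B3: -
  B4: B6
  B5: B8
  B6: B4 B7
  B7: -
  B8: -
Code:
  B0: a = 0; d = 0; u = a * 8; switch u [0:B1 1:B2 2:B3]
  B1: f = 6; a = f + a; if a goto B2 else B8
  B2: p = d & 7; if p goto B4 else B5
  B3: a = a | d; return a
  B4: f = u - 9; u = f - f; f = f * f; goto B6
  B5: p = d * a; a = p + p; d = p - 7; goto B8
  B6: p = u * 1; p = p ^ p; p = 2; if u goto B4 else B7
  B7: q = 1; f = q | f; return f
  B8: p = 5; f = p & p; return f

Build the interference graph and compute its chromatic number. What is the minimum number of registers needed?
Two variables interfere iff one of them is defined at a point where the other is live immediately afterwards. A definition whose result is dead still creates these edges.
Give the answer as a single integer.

Per-block:
  B0: def={a,d,u} ue=∅
  B1: def={a,f} ue={a}
  B2: def={p} ue={d}
  B3: def={a} ue={a,d}
  B4: def={f,u} ue={u}
  B5: def={a,d,p} ue={a,d}
  B6: def={p} ue={u}
  B7: def={f,q} ue={f}
  B8: def={f,p} ue=∅

Backward fixpoint:
  B0: in=∅ out={a,d,u}
  B1: in={a,d,u} out={a,d,u}
  B2: in={a,d,u} out={a,d,u}
  B3: in={a,d} out=∅
  B4: in={u} out={f,u}
  B5: in={a,d} out=∅
  B6: in={f,u} out={f,u}
  B7: in={f} out=∅
  B8: in=∅ out=∅

Interference:
  a — {d,f,p,u}
  d — {a,f,p,u}
  f — {a,d,p,q,u}
  p — {a,d,f,u}
  q — {f}
  u — {a,d,f,p}

Colouring:
  clique {a,d,f,p,u} ⇒ need ≥ 5
  5-colouring: R0={f}  R1={a,q}  R2={d}  R3={p}  R4={u}
  χ = 5

Answer: 5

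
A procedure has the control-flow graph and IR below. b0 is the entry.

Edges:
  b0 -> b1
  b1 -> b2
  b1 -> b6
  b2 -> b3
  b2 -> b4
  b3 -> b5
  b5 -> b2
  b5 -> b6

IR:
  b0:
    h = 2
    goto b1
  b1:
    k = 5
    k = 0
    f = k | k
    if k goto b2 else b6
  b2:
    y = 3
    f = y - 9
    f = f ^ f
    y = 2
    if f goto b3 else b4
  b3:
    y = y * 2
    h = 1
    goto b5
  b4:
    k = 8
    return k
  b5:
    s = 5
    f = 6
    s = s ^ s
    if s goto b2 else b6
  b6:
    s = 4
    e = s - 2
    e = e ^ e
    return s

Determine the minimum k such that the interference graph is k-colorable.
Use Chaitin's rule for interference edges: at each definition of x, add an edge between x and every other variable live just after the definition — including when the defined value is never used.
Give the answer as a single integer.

Answer: 2

Working:
def/use:
  b0: {h} / ∅
  b1: {f,k} / ∅
  b2: {f,y} / ∅
  b3: {h,y} / {y}
  b4: {k} / ∅
  b5: {f,s} / ∅
  b6: {e,s} / ∅

Liveness:
  b0 li=∅ lo=∅
  b1 li=∅ lo=∅
  b2 li=∅ lo={y}
  b3 li={y} lo=∅
  b4 li=∅ lo=∅
  b5 li=∅ lo=∅
  b6 li=∅ lo=∅

Conflict graph:
  e↔{s}
  f↔{k,s,y}
  h↔∅
  k↔{f}
  s↔{e,f}
  y↔{f}

Colouring:
  clique {e,s} ⇒ need ≥ 2
  assign e→R0 f→R0 h→R0 k→R1 s→R1 y→R1 — no edge inside a register ⇒ χ ≤ 2
  χ = 2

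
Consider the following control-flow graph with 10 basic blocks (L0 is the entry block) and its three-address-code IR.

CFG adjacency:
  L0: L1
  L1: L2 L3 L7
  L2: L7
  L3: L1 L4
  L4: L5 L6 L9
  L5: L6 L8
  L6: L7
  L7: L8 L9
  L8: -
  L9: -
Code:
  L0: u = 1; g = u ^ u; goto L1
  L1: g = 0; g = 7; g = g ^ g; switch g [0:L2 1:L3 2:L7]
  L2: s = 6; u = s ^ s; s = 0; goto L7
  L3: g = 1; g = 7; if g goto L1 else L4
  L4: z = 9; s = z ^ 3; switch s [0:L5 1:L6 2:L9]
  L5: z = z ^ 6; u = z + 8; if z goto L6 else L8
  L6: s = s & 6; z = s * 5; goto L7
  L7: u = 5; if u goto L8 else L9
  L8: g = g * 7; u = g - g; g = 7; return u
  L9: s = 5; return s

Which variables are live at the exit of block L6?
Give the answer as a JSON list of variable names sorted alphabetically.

def/use:
  L0 def {g,u} use ∅
  L1 def {g} use ∅
  L2 def {s,u} use ∅
  L3 def {g} use ∅
  L4 def {s,z} use ∅
  L5 def {u,z} use {z}
  L6 def {s,z} use {s}
  L7 def {u} use ∅
  L8 def {g,u} use {g}
  L9 def {s} use ∅

Liveness:
  live L0: ∅→∅
  live L1: ∅→{g}
  live L2: {g}→{g}
  live L3: ∅→{g}
  live L4: {g}→{g,s,z}
  live L5: {g,s,z}→{g,s}
  live L6: {g,s}→{g}
  live L7: {g}→{g}
  live L8: {g}→∅
  live L9: ∅→∅

live-out(L6) = ["g"]

Answer: ["g"]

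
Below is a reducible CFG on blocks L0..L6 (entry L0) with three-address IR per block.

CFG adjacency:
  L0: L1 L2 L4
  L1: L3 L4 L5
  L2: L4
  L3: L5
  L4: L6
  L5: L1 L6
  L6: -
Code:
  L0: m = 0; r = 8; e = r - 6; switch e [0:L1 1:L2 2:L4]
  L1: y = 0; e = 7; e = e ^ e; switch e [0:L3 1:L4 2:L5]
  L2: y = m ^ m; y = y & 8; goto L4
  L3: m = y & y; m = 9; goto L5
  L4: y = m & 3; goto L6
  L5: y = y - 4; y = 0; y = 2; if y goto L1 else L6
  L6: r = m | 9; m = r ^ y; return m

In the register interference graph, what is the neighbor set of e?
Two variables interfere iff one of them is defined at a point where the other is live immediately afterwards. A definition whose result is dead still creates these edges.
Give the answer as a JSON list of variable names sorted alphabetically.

Block summaries:
  L0 def {e,m,r} use ∅
  L1 def {e,y} use ∅
  L2 def {y} use {m}
  L3 def {m} use {y}
  L4 def {y} use {m}
  L5 def {y} use {y}
  L6 def {m,r} use {m,y}

Liveness:
  L0: in=∅ out={m}
  L1: in={m} out={m,y}
  L2: in={m} out={m}
  L3: in={y} out={m,y}
  L4: in={m} out={m,y}
  L5: in={m,y} out={m,y}
  L6: in={m,y} out=∅

Conflict graph:
  e — {m,y}
  m — {e,r,y}
  r — {m,y}
  y — {e,m,r}

N(e) = ["m", "y"]

Answer: ["m", "y"]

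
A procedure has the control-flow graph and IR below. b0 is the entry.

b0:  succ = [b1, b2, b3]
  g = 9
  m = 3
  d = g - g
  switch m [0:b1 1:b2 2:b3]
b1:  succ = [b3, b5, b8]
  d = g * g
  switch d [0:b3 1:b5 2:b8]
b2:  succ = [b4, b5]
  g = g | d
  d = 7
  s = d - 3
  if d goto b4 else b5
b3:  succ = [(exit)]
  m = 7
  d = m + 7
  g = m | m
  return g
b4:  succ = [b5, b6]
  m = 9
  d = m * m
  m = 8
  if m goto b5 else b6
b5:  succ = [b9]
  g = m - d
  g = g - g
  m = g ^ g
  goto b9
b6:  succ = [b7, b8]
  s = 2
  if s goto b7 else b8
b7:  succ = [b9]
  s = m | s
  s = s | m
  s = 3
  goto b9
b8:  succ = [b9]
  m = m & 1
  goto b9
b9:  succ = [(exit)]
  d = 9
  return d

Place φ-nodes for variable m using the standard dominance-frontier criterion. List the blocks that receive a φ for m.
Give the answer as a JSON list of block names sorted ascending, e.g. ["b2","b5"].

idom tree: b1←b0 b2←b0 b3←b0 b4←b2 b5←b0 b6←b4 b7←b6 b8←b0 b9←b0
Join-block Dom:
  b3: preds {b0,b1}: {b0} ∩ {b0,b1} = {b0}; idom=b0
  b5: preds {b1,b2,b4}: {b0,b1} ∩ {b0,b2} ∩ {b0,b2,b4} = {b0}; idom=b0
  b8: preds {b1,b6}: {b0,b1} ∩ {b0,b2,b4,b6} = {b0}; idom=b0
  b9: preds {b5,b7,b8}: {b0,b5} ∩ {b0,b2,b4,b6,b7} ∩ {b0,b8} = {b0}; idom=b0

DF walk-up:
  join b3 pred b0: · stop@b0
  join b3 pred b1: b1 stop@b0
  join b5 pred b1: b1 stop@b0
  join b5 pred b2: b2 stop@b0
  join b5 pred b4: b4→b2 stop@b0
  join b8 pred b1: b1 stop@b0
  join b8 pred b6: b6→b4→b2 stop@b0
  join b9 pred b5: b5 stop@b0
  join b9 pred b7: b7→b6→b4→b2 stop@b0
  join b9 pred b8: b8 stop@b0
  DF(b0)=∅
  DF(b1)={b3,b5,b8}
  DF(b2)={b5,b8,b9}
  DF(b3)=∅
  DF(b4)={b5,b8,b9}
  DF(b5)={b9}
  DF(b6)={b8,b9}
  DF(b7)={b9}
  DF(b8)={b9}
  DF(b9)=∅

φ for m: defs {b0,b3,b4,b5,b8}
  DF⁺ = {b5,b8,b9}

Answer: ["b5", "b8", "b9"]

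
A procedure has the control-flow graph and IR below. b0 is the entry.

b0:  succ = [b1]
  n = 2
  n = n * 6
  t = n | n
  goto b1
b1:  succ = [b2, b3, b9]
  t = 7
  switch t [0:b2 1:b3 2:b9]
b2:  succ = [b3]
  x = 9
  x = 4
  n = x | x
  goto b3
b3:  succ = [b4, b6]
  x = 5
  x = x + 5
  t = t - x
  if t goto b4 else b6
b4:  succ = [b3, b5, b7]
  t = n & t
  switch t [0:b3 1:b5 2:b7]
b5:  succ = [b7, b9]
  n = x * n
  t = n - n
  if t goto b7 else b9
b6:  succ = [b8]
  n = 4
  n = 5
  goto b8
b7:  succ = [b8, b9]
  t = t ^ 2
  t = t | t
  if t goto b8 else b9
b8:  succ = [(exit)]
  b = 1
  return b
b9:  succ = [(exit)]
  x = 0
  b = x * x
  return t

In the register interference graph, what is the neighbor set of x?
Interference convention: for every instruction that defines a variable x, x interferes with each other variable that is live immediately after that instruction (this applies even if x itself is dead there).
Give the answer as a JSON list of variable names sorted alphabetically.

Answer: ["n", "t"]

Working:
def/use:
  b0: {n,t} / ∅
  b1: {t} / ∅
  b2: {n,x} / ∅
  b3: {t,x} / {t}
  b4: {t} / {n,t}
  b5: {n,t} / {n,x}
  b6: {n} / ∅
  b7: {t} / {t}
  b8: {b} / ∅
  b9: {b,x} / {t}

Live sets:
  live b0: ∅→{n}
  live b1: {n}→{n,t}
  live b2: {t}→{n,t}
  live b3: {n,t}→{n,t,x}
  live b4: {n,t,x}→{n,t,x}
  live b5: {n,x}→{t}
  live b6: ∅→∅
  live b7: {t}→{t}
  live b8: ∅→∅
  live b9: {t}→∅

Interfere edges:
  b: {t}
  n: {t,x}
  t: {b,n,x}
  x: {n,t}

N(x) = ["n", "t"]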